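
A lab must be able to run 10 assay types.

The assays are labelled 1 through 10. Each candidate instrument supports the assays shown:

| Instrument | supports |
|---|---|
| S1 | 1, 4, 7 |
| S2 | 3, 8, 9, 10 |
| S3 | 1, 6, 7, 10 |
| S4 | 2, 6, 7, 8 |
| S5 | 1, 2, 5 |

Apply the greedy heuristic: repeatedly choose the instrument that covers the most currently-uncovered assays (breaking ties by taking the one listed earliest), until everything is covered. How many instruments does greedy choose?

Greedy: pick S2 (covers 4 new) → pick S1 (covers 3 new) → pick S4 (covers 2 new) → pick S5 (covers 1 new). Total picks: 4.

4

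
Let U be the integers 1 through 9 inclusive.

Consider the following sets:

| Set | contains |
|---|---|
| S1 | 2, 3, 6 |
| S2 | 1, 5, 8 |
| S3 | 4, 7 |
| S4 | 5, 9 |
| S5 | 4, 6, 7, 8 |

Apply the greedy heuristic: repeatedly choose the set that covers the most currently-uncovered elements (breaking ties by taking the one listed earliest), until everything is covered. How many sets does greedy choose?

Greedy: pick S5 (covers 4 new) → pick S1 (covers 2 new) → pick S2 (covers 2 new) → pick S4 (covers 1 new). Total picks: 4.

4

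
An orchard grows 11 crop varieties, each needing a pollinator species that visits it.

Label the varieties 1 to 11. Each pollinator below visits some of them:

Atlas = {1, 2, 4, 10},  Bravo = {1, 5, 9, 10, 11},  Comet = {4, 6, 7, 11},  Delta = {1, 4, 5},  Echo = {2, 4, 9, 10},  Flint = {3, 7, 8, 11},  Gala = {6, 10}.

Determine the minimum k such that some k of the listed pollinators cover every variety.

Take {Bravo, Comet, Echo, Flint}. Their union is {1, 2, 3, 4, 5, 6, 7, 8, 9, 10, 11}, which is all 11 varieties.
No 3 of the 7 pollinators cover everything (all 35 combinations miss at least one variety), so 4 is optimal.

4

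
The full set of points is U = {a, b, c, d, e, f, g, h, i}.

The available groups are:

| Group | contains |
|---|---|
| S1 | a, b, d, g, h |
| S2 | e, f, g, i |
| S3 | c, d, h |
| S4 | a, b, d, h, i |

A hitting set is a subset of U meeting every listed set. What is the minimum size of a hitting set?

2

The 2 points {d, i} hit every group.
The groups S2, S3 are pairwise disjoint, so any hitting set needs a separate point for each — at least 2. Hence 2 is optimal.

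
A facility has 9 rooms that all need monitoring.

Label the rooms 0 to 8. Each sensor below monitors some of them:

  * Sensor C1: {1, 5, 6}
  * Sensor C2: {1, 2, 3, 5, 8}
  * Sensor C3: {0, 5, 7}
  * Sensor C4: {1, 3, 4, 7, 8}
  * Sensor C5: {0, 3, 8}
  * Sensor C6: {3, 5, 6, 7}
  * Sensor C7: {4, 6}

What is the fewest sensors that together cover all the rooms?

3

C2 and C3 and C7 together: C2 ∪ C3 ∪ C7 = {0, 1, 2, 3, 4, 5, 6, 7, 8} — every room is covered.
Only C2 contains 2, so C2 is forced; the remaining 4 rooms need at least 2 more sensors (each remaining sensor adds at most 2) — so at least 3 sensors are needed, and 3 is optimal.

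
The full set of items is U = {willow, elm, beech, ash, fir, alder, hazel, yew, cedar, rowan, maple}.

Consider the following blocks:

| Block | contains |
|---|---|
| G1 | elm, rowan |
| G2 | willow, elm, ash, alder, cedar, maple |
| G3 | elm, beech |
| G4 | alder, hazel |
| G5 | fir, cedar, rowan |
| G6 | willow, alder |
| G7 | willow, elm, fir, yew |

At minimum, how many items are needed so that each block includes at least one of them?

The 3 items {elm, alder, cedar} hit every block.
The blocks G3, G5, G6 are pairwise disjoint, so any hitting set needs a separate item for each — at least 3. Hence 3 is optimal.

3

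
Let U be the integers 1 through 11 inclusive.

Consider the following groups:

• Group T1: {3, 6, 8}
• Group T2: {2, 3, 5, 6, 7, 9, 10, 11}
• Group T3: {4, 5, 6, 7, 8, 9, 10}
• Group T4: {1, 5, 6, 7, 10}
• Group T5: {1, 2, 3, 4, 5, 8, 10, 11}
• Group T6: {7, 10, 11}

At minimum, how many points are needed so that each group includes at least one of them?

H = {8, 10} meets every group (each contains at least one member of H), and |H| = 2.
The groups T1, T6 are pairwise disjoint, so any hitting set needs a separate point for each — at least 2. Hence 2 is optimal.

2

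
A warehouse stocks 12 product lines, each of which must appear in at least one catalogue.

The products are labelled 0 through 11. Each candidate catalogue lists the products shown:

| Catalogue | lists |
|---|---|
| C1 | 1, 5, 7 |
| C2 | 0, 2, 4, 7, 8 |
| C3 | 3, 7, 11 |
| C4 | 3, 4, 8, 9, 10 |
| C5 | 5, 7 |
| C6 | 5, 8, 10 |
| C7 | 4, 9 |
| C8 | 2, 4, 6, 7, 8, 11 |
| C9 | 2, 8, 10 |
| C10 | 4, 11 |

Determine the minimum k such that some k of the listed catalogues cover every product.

C1 and C2 and C4 and C8 together: C1 ∪ C2 ∪ C4 ∪ C8 = {0, 1, 2, 3, 4, 5, 6, 7, 8, 9, 10, 11} — every product is covered.
Only C2 contains 0, so C2 is forced; the remaining 7 products need at least 3 more catalogues (each remaining catalogue adds at most 3) — so at least 4 catalogues are needed, and 4 is optimal.

4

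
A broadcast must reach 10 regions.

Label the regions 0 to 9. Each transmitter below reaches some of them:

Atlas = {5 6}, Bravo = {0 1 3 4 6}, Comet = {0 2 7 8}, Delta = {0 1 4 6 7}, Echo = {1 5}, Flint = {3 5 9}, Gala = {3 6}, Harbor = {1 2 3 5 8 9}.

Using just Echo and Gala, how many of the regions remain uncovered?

Union of Echo, Gala = {1, 3, 5, 6}.
Not covered: 0, 2, 4, 7, 8, 9 — 6 regions.

6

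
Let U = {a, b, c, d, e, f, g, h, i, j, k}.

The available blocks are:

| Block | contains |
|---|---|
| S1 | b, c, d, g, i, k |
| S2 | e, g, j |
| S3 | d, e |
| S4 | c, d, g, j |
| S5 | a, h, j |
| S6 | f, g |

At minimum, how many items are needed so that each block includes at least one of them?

3

T = {a, d, g} meets every block (each contains at least one member of T), and |T| = 3.
The blocks S3, S5, S6 are pairwise disjoint, so any hitting set needs a separate item for each — at least 3. Hence 3 is optimal.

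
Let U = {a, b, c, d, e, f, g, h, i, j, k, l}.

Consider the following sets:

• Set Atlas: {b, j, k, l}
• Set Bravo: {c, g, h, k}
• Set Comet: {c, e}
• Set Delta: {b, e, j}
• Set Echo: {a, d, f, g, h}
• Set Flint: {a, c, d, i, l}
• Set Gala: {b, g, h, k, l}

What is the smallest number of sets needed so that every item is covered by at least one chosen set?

4

Atlas and Comet and Echo and Flint together: Atlas ∪ Comet ∪ Echo ∪ Flint = {a, b, c, d, e, f, g, h, i, j, k, l} — every item is covered.
No 3 of the 7 sets cover everything (all 35 combinations miss at least one item), so 4 is optimal.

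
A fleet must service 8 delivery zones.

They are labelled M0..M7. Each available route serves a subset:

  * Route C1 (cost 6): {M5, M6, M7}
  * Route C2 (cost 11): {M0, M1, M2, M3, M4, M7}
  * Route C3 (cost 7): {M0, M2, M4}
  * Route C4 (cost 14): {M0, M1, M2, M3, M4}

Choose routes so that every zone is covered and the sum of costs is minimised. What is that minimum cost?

C1, C2 together cover every zone (C1 ∪ C2 = {M0, M1, M2, M3, M4, M5, M6, M7}); total cost 6 + 11 = 17.
No covering selection has total cost below 17.

17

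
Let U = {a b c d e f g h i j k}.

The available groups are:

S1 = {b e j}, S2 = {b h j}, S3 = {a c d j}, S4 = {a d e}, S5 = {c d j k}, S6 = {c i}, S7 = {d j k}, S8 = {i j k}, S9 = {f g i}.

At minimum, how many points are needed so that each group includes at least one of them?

3

The 3 points {d, i, j} hit every group.
The groups S2, S4, S6 are pairwise disjoint, so any hitting set needs a separate point for each — at least 3. Hence 3 is optimal.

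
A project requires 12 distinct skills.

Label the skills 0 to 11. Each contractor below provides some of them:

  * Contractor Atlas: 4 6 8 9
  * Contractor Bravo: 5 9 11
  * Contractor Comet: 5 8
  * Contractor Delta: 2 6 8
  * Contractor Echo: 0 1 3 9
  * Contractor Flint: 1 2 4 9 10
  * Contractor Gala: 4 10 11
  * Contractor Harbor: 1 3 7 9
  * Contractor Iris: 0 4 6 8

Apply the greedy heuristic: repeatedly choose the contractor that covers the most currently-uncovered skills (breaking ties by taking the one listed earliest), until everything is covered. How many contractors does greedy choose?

Greedy: pick Flint (covers 5 new) → pick Iris (covers 3 new) → pick Bravo (covers 2 new) → pick Harbor (covers 2 new). Total picks: 4.

4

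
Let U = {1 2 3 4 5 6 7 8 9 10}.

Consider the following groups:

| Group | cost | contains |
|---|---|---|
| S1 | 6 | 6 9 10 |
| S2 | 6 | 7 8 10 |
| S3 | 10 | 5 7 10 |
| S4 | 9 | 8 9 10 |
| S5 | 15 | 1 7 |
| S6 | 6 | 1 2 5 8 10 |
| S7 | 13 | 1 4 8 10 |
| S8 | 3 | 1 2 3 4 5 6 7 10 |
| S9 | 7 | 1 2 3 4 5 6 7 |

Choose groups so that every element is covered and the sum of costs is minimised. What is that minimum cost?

12

S4, S8 together cover every element (S4 ∪ S8 = {1, 2, 3, 4, 5, 6, 7, 8, 9, 10}); total cost 9 + 3 = 12.
No covering selection has total cost below 12.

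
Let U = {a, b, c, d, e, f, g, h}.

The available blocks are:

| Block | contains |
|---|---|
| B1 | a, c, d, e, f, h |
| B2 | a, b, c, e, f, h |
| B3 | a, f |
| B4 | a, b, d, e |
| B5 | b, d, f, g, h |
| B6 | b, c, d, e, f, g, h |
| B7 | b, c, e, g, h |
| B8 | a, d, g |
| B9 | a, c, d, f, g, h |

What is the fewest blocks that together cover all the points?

2

Take {B2, B9}. Their union is {a, b, c, d, e, f, g, h}, which is all 8 points.
No single block has all 8 points (the largest, B6, has 7), so 2 is optimal.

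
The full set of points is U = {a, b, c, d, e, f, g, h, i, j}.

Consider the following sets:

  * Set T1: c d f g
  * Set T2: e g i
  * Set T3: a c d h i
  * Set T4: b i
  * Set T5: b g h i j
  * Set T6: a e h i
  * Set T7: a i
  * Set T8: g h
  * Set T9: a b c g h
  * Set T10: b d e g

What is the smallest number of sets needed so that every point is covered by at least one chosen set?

Take {T1, T5, T6}. Their union is {a, b, c, d, e, f, g, h, i, j}, which is all 10 points.
Only T1 contains f, so T1 is forced; the remaining 6 points need at least 2 more sets (each remaining set adds at most 4) — so at least 3 sets are needed, and 3 is optimal.

3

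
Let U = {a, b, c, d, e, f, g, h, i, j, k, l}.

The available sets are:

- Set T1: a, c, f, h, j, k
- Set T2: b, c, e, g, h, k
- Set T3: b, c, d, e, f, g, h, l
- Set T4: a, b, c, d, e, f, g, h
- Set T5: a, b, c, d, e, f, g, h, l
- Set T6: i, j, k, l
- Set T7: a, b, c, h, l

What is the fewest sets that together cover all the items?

2

T5 and T6 together: T5 ∪ T6 = {a, b, c, d, e, f, g, h, i, j, k, l} — every item is covered.
No single set has all 12 items (the largest, T5, has 9), so 2 is optimal.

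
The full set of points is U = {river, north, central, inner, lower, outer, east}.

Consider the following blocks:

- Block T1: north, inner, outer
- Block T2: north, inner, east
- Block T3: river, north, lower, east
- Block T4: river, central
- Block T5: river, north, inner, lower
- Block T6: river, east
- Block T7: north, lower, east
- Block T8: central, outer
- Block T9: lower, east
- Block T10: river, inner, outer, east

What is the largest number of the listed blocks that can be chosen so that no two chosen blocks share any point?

T1, T4, T9 are pairwise disjoint (T1={north,inner,outer}; T4={river,central}; T9={lower,east}).
Every remaining block overlaps one of these, and no 4 of the listed blocks are pairwise disjoint, so 3 is the maximum.

3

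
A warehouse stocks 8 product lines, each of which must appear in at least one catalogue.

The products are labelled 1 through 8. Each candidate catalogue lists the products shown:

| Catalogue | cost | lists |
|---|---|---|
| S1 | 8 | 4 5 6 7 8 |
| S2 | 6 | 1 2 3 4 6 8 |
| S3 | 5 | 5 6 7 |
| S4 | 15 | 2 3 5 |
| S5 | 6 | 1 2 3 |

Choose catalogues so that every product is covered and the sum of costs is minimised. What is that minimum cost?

11

S2, S3 together cover every product (S2 ∪ S3 = {1, 2, 3, 4, 5, 6, 7, 8}); total cost 6 + 5 = 11.
No covering selection has total cost below 11.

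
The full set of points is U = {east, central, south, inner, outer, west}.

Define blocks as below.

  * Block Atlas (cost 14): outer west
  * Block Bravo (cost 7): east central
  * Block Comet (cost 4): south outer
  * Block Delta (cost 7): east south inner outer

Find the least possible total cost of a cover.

28

Atlas, Bravo, Delta together cover every point (Atlas ∪ Bravo ∪ Delta = {east, central, south, inner, outer, west}); total cost 14 + 7 + 7 = 28.
No covering selection has total cost below 28.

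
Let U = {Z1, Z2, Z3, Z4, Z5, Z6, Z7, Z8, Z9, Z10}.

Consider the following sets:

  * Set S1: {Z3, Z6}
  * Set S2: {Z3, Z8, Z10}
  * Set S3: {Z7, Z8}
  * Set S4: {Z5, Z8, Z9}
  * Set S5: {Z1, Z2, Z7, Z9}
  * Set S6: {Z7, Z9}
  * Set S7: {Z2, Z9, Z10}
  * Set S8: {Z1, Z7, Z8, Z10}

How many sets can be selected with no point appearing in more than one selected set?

S1, S3, S7 are pairwise disjoint (S1={Z3,Z6}; S3={Z7,Z8}; S7={Z2,Z9,Z10}).
Every remaining set overlaps one of these, and no 4 of the listed sets are pairwise disjoint, so 3 is the maximum.

3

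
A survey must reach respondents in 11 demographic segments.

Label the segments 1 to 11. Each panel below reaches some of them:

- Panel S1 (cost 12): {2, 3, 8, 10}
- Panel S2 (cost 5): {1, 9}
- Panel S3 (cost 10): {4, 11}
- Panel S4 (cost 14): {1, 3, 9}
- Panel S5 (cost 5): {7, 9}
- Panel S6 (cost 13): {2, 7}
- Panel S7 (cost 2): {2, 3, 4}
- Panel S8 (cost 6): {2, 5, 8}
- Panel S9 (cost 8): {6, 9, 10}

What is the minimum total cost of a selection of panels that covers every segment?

36

S2, S3, S5, S7, S8, S9 together cover every segment (S2 ∪ S3 ∪ S5 ∪ S7 ∪ S8 ∪ S9 = {1, 2, 3, 4, 5, 6, 7, 8, 9, 10, 11}); total cost 5 + 10 + 5 + 2 + 6 + 8 = 36.
No covering selection has total cost below 36.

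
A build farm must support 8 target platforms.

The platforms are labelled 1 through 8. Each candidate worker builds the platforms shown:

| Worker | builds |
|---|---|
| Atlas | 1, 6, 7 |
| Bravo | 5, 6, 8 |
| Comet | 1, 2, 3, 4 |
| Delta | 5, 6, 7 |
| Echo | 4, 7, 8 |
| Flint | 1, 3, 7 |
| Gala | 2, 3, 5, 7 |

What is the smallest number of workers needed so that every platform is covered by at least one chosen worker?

3

Bravo and Comet and Echo together: Bravo ∪ Comet ∪ Echo = {1, 2, 3, 4, 5, 6, 7, 8} — every platform is covered.
No 2 of the 7 workers cover everything (all 21 combinations miss at least one platform), so 3 is optimal.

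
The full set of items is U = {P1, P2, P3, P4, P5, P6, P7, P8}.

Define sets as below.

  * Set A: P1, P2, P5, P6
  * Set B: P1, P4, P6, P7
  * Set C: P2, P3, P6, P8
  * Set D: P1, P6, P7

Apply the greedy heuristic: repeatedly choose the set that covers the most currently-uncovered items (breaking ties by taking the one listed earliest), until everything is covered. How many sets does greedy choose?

Greedy: pick A (covers 4 new) → pick B (covers 2 new) → pick C (covers 2 new). Total picks: 3.

3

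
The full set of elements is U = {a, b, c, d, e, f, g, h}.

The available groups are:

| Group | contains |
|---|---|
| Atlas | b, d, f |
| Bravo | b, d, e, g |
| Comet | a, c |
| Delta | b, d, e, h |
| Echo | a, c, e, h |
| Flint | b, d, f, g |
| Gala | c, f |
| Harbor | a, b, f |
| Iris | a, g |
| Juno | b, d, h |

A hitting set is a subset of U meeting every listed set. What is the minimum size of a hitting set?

T = {b, c, g} meets every group (each contains at least one member of T), and |T| = 3.
The groups Delta, Gala, Iris are pairwise disjoint, so any hitting set needs a separate element for each — at least 3. Hence 3 is optimal.

3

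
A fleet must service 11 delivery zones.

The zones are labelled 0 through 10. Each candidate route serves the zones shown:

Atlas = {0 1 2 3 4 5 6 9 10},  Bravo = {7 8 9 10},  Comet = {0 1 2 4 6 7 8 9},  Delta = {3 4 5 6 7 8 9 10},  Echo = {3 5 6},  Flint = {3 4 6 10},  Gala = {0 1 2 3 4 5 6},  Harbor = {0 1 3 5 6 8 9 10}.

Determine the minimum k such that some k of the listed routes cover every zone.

2

Take {Atlas, Comet}. Their union is {0, 1, 2, 3, 4, 5, 6, 7, 8, 9, 10}, which is all 11 zones.
No single route has all 11 zones (the largest, Atlas, has 9), so 2 is optimal.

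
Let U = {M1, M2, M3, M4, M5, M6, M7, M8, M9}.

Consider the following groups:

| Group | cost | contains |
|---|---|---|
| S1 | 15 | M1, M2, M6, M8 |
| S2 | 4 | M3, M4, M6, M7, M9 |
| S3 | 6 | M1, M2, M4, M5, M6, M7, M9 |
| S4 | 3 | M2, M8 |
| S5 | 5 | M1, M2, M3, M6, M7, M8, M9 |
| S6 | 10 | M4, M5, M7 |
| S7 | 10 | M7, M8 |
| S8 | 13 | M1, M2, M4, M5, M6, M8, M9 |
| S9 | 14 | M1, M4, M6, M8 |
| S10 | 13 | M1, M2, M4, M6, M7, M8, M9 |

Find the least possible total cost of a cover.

11

S3, S5 together cover every element (S3 ∪ S5 = {M1, M2, M3, M4, M5, M6, M7, M8, M9}); total cost 6 + 5 = 11.
No covering selection has total cost below 11.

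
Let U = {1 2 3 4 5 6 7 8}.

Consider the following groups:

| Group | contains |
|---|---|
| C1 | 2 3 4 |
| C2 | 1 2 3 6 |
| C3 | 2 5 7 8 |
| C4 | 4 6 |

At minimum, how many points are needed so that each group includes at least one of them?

2

Take H = {2, 6}. Each listed group contains at least one of these, so H is a hitting set of size 2.
The groups C3, C4 are pairwise disjoint, so any hitting set needs a separate point for each — at least 2. Hence 2 is optimal.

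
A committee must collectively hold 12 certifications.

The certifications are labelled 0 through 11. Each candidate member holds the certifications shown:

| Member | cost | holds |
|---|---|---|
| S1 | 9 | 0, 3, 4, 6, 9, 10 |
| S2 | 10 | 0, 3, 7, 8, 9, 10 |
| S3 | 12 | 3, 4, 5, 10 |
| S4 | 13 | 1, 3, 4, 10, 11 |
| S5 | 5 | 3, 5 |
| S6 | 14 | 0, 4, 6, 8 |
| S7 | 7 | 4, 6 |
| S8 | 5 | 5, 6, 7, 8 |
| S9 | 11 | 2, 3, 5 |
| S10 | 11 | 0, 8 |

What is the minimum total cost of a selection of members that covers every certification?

S1, S4, S8, S9 together cover every certification (S1 ∪ S4 ∪ S8 ∪ S9 = {0, 1, 2, 3, 4, 5, 6, 7, 8, 9, 10, 11}); total cost 9 + 13 + 5 + 11 = 38.
No covering selection has total cost below 38.

38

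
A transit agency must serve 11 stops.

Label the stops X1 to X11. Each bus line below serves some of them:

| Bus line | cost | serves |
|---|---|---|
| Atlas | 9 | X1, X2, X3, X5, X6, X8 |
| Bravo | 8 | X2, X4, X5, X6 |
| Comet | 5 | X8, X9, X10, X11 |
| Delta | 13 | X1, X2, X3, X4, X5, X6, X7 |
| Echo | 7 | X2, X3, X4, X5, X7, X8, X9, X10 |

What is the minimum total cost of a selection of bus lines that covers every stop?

18

Comet, Delta together cover every stop (Comet ∪ Delta = {X1, X2, X3, X4, X5, X6, X7, X8, X9, X10, X11}); total cost 5 + 13 = 18.
The greedy pick Echo, Atlas, Comet costs 21; no covering selection beats 18.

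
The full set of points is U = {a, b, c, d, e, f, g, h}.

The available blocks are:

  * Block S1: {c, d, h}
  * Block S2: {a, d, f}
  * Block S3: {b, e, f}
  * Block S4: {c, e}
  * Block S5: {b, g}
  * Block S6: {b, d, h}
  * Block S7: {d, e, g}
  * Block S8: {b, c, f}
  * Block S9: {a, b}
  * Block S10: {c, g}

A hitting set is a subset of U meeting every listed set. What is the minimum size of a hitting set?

3

T = {b, c, d} meets every block (each contains at least one member of T), and |T| = 3.
The blocks S2, S4, S5 are pairwise disjoint, so any hitting set needs a separate point for each — at least 3. Hence 3 is optimal.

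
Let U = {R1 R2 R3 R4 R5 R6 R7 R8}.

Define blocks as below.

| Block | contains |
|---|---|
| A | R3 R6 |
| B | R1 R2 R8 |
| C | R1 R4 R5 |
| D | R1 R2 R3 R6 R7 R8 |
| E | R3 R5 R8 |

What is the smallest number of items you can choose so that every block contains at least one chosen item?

The 2 items {R1, R3} hit every block.
The blocks A, B are pairwise disjoint, so any hitting set needs a separate item for each — at least 2. Hence 2 is optimal.

2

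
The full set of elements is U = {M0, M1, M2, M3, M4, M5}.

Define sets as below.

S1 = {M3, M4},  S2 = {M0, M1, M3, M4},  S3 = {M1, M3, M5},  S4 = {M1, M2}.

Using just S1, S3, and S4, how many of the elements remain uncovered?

Union of S1, S3, S4 = {M1, M2, M3, M4, M5}.
Not covered: M0 — 1 element.

1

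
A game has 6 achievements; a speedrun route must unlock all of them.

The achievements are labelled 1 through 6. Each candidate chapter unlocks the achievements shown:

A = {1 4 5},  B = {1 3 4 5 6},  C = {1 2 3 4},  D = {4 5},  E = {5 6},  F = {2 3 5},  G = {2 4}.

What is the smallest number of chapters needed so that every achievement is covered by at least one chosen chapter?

Take {B, C}. Their union is {1, 2, 3, 4, 5, 6}, which is all 6 achievements.
No single chapter has all 6 achievements (the largest, B, has 5), so 2 is optimal.

2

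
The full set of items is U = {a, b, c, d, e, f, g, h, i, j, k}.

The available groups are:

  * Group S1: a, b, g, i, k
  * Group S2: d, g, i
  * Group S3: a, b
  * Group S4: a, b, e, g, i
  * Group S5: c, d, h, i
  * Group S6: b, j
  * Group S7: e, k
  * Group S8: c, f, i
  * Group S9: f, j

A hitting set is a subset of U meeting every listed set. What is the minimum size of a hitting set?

Take T = {a, i, j, k}. Each listed group contains at least one of these, so T is a hitting set of size 4.
The groups S3, S5, S7, S9 are pairwise disjoint, so any hitting set needs a separate item for each — at least 4. Hence 4 is optimal.

4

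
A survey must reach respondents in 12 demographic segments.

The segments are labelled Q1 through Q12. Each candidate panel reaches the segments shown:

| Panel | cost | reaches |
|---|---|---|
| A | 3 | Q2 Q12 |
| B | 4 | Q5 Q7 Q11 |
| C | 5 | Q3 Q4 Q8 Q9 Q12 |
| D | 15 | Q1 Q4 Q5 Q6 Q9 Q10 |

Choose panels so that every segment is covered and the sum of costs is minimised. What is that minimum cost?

A, B, C, D together cover every segment (A ∪ B ∪ C ∪ D = {Q1, Q2, Q3, Q4, Q5, Q6, Q7, Q8, Q9, Q10, Q11, Q12}); total cost 3 + 4 + 5 + 15 = 27.
No covering selection has total cost below 27.

27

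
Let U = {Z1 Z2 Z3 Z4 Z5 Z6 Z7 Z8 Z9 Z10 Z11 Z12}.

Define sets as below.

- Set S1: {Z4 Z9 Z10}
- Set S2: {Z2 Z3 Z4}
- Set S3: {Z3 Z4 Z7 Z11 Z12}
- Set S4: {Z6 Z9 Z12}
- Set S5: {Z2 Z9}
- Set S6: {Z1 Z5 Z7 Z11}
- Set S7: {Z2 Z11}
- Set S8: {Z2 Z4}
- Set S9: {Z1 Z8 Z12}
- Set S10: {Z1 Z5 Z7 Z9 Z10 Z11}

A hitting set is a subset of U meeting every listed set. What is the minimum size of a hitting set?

4

Take H = {Z2, Z4, Z7, Z12}. Each listed set contains at least one of these, so H is a hitting set of size 4.
No choice of 3 elements meets every set, so 4 is the minimum.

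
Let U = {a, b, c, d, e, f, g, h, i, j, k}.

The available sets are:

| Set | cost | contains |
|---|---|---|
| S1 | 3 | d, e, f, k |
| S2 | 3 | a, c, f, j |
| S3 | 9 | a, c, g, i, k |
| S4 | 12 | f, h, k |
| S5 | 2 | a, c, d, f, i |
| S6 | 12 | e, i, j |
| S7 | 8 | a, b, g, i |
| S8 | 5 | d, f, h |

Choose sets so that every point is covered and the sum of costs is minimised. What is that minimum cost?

S1, S2, S7, S8 together cover every point (S1 ∪ S2 ∪ S7 ∪ S8 = {a, b, c, d, e, f, g, h, i, j, k}); total cost 3 + 3 + 8 + 5 = 19.
The greedy pick S5, S1, S2, S7, S8 costs 21; no covering selection beats 19.

19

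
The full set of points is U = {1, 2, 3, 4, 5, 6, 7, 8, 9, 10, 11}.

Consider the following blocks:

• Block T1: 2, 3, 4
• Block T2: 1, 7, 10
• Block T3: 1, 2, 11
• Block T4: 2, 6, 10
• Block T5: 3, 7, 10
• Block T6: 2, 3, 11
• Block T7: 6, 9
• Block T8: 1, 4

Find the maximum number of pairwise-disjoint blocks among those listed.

T1, T2, T7 are pairwise disjoint (T1={2,3,4}; T2={1,7,10}; T7={6,9}).
Every remaining block overlaps one of these, and no 4 of the listed blocks are pairwise disjoint, so 3 is the maximum.

3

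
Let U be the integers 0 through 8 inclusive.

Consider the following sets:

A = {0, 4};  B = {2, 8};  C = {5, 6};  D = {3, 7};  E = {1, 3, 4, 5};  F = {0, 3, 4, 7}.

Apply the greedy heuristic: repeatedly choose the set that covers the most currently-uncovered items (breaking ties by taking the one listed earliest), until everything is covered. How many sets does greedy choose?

Greedy: pick E (covers 4 new) → pick B (covers 2 new) → pick F (covers 2 new) → pick C (covers 1 new). Total picks: 4.

4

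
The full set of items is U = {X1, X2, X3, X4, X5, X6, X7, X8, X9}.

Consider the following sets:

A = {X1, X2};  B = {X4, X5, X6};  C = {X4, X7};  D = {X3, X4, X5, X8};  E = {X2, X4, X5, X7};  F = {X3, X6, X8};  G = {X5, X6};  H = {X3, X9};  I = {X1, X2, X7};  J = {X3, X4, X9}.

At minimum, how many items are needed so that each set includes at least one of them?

The 4 items {X2, X3, X4, X5} hit every set.
The sets A, C, G, H are pairwise disjoint, so any hitting set needs a separate item for each — at least 4. Hence 4 is optimal.

4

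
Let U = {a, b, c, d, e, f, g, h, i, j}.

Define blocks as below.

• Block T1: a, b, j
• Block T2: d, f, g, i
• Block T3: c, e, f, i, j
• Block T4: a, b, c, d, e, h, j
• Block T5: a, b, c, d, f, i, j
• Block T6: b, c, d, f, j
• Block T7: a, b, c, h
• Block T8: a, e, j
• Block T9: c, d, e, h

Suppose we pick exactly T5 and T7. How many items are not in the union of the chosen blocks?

2

Union of T5, T7 = {a, b, c, d, f, h, i, j}.
Not covered: e, g — 2 items.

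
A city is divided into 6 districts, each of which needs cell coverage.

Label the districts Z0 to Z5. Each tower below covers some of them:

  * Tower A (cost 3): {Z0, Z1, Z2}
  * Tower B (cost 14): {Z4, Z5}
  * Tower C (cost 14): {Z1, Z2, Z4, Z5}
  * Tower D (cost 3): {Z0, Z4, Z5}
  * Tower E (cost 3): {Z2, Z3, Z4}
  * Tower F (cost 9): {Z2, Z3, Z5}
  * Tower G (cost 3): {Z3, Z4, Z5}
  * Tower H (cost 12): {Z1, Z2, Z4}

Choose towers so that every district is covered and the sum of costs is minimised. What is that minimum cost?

6

A, G together cover every district (A ∪ G = {Z0, Z1, Z2, Z3, Z4, Z5}); total cost 3 + 3 = 6.
No covering selection has total cost below 6.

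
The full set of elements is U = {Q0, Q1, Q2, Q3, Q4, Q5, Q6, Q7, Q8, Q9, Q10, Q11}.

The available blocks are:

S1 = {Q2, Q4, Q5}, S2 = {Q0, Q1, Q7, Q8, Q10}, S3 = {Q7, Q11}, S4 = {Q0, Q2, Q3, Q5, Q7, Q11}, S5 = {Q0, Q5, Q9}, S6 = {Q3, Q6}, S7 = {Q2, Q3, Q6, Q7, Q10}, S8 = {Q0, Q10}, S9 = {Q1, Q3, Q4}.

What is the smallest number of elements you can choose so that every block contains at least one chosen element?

4

Take H = {Q0, Q2, Q3, Q11}. Each listed block contains at least one of these, so H is a hitting set of size 4.
The blocks S1, S3, S6, S8 are pairwise disjoint, so any hitting set needs a separate element for each — at least 4. Hence 4 is optimal.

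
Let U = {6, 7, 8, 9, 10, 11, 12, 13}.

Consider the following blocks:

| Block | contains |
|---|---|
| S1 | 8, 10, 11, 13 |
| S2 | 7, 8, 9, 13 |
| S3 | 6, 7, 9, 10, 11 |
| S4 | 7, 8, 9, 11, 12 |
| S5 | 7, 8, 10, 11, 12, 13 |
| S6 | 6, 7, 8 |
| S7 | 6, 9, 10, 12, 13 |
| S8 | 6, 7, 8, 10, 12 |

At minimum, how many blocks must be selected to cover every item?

S5 and S7 cover everything between them: the union {6, 7, 8, 9, 10, 11, 12, 13} is all of U.
No single block has all 8 items (the largest, S5, has 6), so 2 is optimal.

2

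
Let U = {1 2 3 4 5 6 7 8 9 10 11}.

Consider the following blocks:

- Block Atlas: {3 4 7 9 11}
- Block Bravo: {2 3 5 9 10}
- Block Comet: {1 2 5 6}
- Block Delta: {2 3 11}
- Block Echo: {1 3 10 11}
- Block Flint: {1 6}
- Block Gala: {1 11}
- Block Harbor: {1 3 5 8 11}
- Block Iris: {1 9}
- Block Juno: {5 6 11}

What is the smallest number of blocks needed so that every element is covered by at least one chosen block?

4

Atlas and Bravo and Flint and Harbor together: Atlas ∪ Bravo ∪ Flint ∪ Harbor = {1, 2, 3, 4, 5, 6, 7, 8, 9, 10, 11} — every element is covered.
No 3 of the 10 blocks cover everything (all 120 combinations miss at least one element), so 4 is optimal.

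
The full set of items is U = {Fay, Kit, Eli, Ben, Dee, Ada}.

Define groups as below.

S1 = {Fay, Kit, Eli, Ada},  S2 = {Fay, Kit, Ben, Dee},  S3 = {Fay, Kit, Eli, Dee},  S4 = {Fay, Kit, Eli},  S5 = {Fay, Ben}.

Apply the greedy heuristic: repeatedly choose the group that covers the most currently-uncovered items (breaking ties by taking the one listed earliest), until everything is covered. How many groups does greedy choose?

2

Greedy: pick S1 (covers 4 new) → pick S2 (covers 2 new). Total picks: 2.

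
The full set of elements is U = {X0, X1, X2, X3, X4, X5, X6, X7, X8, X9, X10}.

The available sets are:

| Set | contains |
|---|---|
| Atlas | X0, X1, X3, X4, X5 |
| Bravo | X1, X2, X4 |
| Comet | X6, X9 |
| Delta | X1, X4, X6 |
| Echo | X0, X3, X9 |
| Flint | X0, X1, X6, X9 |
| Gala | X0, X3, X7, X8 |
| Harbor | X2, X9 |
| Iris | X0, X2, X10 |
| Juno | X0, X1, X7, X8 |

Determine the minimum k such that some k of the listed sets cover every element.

Atlas, Comet, Gala, and Iris cover everything between them: the union {X0, X1, X2, X3, X4, X5, X6, X7, X8, X9, X10} is all of U.
Only Atlas contains X5, so Atlas is forced; the remaining 6 elements need at least 3 more sets (each remaining set adds at most 2) — so at least 4 sets are needed, and 4 is optimal.

4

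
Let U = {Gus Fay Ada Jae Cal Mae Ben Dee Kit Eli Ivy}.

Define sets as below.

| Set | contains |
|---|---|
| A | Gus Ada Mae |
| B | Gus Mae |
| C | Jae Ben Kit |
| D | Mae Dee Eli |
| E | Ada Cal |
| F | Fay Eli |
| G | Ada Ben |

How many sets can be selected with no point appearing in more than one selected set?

B, C, E, F are pairwise disjoint (B={Gus,Mae}; C={Jae,Ben,Kit}; E={Ada,Cal}; F={Fay,Eli}).
Every remaining set overlaps one of these, and no 5 of the listed sets are pairwise disjoint, so 4 is the maximum.

4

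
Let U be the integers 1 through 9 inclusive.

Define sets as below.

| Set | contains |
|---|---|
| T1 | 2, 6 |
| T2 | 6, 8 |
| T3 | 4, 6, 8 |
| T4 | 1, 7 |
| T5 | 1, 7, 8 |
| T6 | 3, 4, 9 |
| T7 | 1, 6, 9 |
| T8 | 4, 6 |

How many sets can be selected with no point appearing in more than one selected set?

3

T2, T4, T6 are pairwise disjoint (T2={6,8}; T4={1,7}; T6={3,4,9}).
Every remaining set overlaps one of these, and no 4 of the listed sets are pairwise disjoint, so 3 is the maximum.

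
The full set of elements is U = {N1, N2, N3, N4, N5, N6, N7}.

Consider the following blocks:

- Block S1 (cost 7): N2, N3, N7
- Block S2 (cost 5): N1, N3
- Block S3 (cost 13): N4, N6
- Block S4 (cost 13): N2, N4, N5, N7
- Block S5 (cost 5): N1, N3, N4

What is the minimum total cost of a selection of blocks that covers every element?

S2, S3, S4 together cover every element (S2 ∪ S3 ∪ S4 = {N1, N2, N3, N4, N5, N6, N7}); total cost 5 + 13 + 13 = 31.
The greedy pick S5, S1, S3, S4 costs 38; no covering selection beats 31.

31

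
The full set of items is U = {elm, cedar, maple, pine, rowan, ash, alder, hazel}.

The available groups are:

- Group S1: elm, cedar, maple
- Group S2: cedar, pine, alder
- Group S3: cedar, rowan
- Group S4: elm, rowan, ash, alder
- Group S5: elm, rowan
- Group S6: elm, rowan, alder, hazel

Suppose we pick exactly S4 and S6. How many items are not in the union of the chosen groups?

Union of S4, S6 = {elm, rowan, ash, alder, hazel}.
Not covered: cedar, maple, pine — 3 items.

3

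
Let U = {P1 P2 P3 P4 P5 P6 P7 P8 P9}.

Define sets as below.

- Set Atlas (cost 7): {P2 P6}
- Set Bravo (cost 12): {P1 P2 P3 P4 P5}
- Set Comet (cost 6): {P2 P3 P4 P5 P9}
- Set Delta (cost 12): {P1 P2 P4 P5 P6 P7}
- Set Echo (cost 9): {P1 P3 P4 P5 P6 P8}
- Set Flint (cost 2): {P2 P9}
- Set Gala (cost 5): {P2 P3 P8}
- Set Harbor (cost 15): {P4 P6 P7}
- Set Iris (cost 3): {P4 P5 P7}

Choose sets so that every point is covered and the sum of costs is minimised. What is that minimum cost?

14

Echo, Flint, Iris together cover every point (Echo ∪ Flint ∪ Iris = {P1, P2, P3, P4, P5, P6, P7, P8, P9}); total cost 9 + 2 + 3 = 14.
No covering selection has total cost below 14.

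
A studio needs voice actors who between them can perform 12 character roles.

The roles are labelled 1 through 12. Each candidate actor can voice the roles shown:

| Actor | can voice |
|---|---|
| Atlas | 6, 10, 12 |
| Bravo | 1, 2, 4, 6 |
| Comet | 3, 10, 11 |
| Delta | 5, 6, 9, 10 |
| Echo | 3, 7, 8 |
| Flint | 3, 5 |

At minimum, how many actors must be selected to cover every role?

Atlas and Bravo and Comet and Delta and Echo together: Atlas ∪ Bravo ∪ Comet ∪ Delta ∪ Echo = {1, 2, 3, 4, 5, 6, 7, 8, 9, 10, 11, 12} — every role is covered.
No 4 of the 6 actors cover everything (all 15 combinations miss at least one role), so 5 is optimal.

5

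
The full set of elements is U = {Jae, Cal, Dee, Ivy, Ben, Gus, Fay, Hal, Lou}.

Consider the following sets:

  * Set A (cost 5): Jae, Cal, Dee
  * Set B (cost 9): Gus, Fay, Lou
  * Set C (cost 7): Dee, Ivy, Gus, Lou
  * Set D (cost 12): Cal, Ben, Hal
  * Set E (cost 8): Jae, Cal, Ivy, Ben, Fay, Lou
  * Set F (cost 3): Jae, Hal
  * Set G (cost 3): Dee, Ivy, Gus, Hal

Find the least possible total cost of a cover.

11

E, G together cover every element (E ∪ G = {Jae, Cal, Dee, Ivy, Ben, Gus, Fay, Hal, Lou}); total cost 8 + 3 = 11.
No covering selection has total cost below 11.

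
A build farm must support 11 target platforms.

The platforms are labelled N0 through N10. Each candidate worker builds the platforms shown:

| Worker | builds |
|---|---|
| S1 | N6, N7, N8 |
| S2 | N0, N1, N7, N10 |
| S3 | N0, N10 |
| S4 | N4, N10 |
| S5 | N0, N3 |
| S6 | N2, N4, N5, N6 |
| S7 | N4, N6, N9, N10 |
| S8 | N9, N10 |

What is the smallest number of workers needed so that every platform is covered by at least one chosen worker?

S1 and S2 and S5 and S6 and S8 together: S1 ∪ S2 ∪ S5 ∪ S6 ∪ S8 = {N0, N1, N2, N3, N4, N5, N6, N7, N8, N9, N10} — every platform is covered.
No 4 of the 8 workers cover everything (all 70 combinations miss at least one platform), so 5 is optimal.

5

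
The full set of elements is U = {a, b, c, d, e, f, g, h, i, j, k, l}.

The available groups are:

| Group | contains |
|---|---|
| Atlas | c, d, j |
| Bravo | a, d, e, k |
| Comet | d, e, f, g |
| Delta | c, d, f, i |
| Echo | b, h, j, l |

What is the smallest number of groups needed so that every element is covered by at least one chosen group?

Take {Bravo, Comet, Delta, Echo}. Their union is {a, b, c, d, e, f, g, h, i, j, k, l}, which is all 12 elements.
No 3 of the 5 groups cover everything (all 10 combinations miss at least one element), so 4 is optimal.

4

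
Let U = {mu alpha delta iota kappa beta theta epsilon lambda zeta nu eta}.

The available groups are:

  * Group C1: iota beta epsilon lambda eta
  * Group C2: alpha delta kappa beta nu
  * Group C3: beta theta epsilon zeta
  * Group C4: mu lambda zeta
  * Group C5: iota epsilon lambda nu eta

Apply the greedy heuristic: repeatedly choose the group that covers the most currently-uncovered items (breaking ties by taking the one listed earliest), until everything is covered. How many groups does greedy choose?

Greedy: pick C1 (covers 5 new) → pick C2 (covers 4 new) → pick C3 (covers 2 new) → pick C4 (covers 1 new). Total picks: 4.

4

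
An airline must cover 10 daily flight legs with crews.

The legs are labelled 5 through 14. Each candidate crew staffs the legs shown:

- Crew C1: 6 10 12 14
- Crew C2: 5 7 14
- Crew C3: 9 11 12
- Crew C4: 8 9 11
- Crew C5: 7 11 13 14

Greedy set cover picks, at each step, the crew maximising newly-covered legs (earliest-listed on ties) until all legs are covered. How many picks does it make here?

Greedy: pick C1 (covers 4 new) → pick C4 (covers 3 new) → pick C2 (covers 2 new) → pick C5 (covers 1 new). Total picks: 4.

4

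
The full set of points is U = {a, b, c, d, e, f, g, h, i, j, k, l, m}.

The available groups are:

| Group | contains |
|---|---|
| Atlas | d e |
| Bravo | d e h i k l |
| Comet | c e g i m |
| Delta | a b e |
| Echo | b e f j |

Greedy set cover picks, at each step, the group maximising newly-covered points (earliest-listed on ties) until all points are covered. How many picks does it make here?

4

Greedy: pick Bravo (covers 6 new) → pick Comet (covers 3 new) → pick Echo (covers 3 new) → pick Delta (covers 1 new). Total picks: 4.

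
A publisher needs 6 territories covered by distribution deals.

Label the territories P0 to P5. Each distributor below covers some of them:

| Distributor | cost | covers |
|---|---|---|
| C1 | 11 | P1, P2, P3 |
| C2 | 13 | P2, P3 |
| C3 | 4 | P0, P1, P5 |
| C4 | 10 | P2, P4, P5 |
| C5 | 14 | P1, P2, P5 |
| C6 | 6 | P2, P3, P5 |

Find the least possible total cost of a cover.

20

C3, C4, C6 together cover every territory (C3 ∪ C4 ∪ C6 = {P0, P1, P2, P3, P4, P5}); total cost 4 + 10 + 6 = 20.
No covering selection has total cost below 20.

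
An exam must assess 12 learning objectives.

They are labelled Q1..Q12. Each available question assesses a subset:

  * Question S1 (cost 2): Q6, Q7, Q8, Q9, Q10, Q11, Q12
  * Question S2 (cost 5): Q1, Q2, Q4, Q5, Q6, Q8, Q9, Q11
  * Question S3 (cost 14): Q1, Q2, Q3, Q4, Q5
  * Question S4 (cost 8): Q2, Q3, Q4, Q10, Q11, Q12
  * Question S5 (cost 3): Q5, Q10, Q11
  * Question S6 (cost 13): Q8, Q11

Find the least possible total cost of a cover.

15

S1, S2, S4 together cover every objective (S1 ∪ S2 ∪ S4 = {Q1, Q2, Q3, Q4, Q5, Q6, Q7, Q8, Q9, Q10, Q11, Q12}); total cost 2 + 5 + 8 = 15.
No covering selection has total cost below 15.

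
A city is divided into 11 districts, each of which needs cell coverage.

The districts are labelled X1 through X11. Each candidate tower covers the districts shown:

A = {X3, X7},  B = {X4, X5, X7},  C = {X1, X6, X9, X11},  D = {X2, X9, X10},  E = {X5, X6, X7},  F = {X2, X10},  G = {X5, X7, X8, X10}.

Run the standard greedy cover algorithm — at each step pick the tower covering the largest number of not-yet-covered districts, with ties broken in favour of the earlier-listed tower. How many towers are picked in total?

Greedy: pick C (covers 4 new) → pick G (covers 4 new) → pick A (covers 1 new) → pick B (covers 1 new) → pick D (covers 1 new). Total picks: 5.

5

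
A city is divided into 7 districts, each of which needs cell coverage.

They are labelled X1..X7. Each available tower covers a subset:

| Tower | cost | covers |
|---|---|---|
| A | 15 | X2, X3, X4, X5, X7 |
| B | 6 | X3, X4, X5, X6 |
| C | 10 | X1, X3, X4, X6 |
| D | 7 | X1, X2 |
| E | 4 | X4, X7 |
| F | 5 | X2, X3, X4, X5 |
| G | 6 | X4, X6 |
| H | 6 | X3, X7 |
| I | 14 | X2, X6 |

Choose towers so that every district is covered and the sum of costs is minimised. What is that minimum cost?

B, D, E together cover every district (B ∪ D ∪ E = {X1, X2, X3, X4, X5, X6, X7}); total cost 6 + 7 + 4 = 17.
The greedy pick F, E, C costs 19; no covering selection beats 17.

17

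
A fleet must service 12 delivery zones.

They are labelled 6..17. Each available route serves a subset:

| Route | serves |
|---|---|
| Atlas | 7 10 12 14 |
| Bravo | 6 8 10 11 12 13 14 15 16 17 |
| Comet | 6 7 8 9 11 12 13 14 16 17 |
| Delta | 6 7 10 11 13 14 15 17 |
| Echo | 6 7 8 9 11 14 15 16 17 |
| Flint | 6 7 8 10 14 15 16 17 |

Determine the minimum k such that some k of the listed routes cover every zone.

Take {Bravo, Comet}. Their union is {6, 7, 8, 9, 10, 11, 12, 13, 14, 15, 16, 17}, which is all 12 zones.
No single route has all 12 zones (the largest, Bravo, has 10), so 2 is optimal.

2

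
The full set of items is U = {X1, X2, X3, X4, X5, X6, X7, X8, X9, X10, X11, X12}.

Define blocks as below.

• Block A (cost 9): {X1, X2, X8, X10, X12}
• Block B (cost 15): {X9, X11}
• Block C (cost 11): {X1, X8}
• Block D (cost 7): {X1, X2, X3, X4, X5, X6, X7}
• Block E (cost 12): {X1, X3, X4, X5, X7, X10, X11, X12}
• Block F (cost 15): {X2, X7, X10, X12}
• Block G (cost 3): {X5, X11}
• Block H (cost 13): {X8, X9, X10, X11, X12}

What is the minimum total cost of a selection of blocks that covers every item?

D, H together cover every item (D ∪ H = {X1, X2, X3, X4, X5, X6, X7, X8, X9, X10, X11, X12}); total cost 7 + 13 = 20.
No covering selection has total cost below 20.

20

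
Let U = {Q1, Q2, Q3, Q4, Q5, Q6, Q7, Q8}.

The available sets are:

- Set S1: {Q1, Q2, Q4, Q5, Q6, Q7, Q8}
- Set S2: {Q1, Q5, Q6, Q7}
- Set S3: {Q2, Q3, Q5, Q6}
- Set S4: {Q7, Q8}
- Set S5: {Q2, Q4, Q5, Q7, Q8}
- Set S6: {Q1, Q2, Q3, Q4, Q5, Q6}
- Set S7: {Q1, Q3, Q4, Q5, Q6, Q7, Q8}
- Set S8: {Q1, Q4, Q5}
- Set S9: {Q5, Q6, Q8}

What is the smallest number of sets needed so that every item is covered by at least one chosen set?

2

Take {S6, S7}. Their union is {Q1, Q2, Q3, Q4, Q5, Q6, Q7, Q8}, which is all 8 items.
No single set has all 8 items (the largest, S1, has 7), so 2 is optimal.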